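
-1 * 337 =-337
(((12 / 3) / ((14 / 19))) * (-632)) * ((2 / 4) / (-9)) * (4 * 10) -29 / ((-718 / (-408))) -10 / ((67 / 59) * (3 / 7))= 11497029454 / 1515339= 7587.10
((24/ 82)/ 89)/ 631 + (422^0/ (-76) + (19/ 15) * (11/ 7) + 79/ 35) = 77804515289/ 18374101620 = 4.23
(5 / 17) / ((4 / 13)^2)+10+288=81901 / 272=301.11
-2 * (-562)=1124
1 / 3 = 0.33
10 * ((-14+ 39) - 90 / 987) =81950 / 329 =249.09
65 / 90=13 / 18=0.72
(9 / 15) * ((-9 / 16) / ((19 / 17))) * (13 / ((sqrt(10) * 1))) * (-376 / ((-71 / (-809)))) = 226883241 * sqrt(10) / 134900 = 5318.52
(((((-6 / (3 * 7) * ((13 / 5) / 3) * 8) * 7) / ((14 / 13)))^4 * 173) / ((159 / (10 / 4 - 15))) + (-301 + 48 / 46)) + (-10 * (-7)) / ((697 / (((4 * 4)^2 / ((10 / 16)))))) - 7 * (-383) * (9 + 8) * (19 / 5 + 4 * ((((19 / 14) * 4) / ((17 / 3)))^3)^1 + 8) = 68254122335681467202 / 210680260860825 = 323970.18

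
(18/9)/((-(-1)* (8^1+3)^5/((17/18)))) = 0.00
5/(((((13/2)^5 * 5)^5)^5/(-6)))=-255211775190703847597530955573826158592/1042795485689116644476471163918246417251241393931612994316164796029113652554571252156634741606146399162745232852319757704164413003260575633823871612548828125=-0.00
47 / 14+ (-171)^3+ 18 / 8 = -140005751 / 28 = -5000205.39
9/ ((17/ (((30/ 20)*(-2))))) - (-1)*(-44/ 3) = -829/ 51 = -16.25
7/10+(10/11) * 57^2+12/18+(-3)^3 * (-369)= 4262941/330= 12918.00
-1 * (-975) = 975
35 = 35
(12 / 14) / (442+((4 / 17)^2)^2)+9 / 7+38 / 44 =6115199425 / 2842573426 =2.15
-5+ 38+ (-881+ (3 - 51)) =-896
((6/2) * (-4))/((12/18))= -18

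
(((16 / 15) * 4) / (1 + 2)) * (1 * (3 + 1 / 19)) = 3712 / 855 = 4.34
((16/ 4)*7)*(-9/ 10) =-126/ 5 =-25.20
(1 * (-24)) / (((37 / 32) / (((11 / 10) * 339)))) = -1431936 / 185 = -7740.19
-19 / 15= -1.27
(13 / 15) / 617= 13 / 9255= 0.00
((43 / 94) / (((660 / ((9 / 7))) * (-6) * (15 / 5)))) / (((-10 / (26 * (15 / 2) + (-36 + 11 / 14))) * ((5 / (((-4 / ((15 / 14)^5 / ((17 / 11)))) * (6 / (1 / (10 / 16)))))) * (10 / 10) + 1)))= 0.00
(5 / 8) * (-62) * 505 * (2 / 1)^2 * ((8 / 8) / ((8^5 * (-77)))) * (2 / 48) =78275 / 60555264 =0.00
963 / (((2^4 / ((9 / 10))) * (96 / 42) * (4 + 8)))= 20223 / 10240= 1.97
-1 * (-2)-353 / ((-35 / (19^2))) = 127503 / 35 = 3642.94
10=10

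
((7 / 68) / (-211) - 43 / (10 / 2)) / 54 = -616999 / 3873960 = -0.16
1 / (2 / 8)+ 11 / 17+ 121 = 2136 / 17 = 125.65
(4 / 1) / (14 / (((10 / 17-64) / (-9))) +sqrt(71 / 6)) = -282744 / 280505 +23716*sqrt(426) / 280505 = 0.74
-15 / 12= -5 / 4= -1.25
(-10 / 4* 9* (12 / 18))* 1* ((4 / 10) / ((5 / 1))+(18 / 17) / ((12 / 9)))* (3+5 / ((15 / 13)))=-8173 / 85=-96.15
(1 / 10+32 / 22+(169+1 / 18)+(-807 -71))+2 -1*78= -783.39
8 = 8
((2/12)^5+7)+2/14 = 388807/54432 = 7.14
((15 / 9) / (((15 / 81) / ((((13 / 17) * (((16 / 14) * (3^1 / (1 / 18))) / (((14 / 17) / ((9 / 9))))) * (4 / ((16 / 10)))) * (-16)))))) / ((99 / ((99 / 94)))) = -505440 / 2303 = -219.47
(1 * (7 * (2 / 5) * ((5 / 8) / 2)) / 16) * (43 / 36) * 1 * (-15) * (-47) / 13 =3.54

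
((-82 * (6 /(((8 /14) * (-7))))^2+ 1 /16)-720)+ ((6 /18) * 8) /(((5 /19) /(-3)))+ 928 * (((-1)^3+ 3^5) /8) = 2170973 /80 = 27137.16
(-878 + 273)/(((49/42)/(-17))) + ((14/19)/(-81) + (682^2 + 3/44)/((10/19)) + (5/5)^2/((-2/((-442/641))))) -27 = 2711862391576813/3038416920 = 892524.78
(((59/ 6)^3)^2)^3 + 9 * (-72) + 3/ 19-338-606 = 1425902434526623106768974396538779/ 1929639176699904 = 738947701593217785.41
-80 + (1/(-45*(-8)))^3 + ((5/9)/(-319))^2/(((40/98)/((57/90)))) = -379820874834239/4747761216000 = -80.00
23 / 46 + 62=125 / 2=62.50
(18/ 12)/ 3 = 1/ 2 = 0.50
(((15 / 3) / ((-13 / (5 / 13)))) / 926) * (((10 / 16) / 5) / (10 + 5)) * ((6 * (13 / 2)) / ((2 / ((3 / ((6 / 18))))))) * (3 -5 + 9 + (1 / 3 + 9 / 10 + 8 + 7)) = -2091 / 385216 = -0.01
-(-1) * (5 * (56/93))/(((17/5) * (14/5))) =500/1581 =0.32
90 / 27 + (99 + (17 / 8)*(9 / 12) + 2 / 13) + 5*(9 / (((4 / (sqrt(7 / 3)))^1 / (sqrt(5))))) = 15*sqrt(105) / 4 + 129893 / 1248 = 142.51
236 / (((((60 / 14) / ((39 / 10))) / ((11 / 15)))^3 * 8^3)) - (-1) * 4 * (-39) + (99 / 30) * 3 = -63056022822941 / 432000000000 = -145.96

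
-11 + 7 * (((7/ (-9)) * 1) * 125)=-6224/ 9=-691.56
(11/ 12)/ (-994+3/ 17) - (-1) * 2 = 405293/ 202740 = 2.00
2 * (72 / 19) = 144 / 19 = 7.58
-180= -180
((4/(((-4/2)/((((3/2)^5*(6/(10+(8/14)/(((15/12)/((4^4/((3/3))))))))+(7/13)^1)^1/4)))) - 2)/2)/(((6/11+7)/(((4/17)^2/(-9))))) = 425777/426584808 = 0.00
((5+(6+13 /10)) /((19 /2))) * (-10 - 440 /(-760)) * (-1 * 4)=88068 /1805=48.79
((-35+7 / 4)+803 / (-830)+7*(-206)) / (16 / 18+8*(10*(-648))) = 22054689 / 774476320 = 0.03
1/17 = 0.06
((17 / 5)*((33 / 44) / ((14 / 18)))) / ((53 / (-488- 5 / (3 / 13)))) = -233937 / 7420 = -31.53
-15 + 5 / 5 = -14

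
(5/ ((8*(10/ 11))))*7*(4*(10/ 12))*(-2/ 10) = -3.21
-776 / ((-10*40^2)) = 97 / 2000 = 0.05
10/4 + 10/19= 3.03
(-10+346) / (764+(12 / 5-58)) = 0.47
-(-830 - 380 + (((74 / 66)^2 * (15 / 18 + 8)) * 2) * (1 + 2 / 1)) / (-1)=-1245133 / 1089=-1143.37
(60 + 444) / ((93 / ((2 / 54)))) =56 / 279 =0.20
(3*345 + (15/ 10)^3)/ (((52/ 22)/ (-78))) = -274131/ 8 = -34266.38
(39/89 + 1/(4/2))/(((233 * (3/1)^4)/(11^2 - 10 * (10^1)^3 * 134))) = -223759793/3359394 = -66.61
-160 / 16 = -10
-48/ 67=-0.72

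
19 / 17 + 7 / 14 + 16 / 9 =1039 / 306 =3.40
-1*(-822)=822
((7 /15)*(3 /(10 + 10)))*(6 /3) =7 /50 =0.14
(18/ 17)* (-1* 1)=-18/ 17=-1.06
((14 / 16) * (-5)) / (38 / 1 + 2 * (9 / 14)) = -49 / 440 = -0.11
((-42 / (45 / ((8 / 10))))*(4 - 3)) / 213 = -56 / 15975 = -0.00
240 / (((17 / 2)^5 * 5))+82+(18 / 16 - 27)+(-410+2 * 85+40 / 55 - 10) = -24133174261 / 124947416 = -193.15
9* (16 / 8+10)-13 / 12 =1283 / 12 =106.92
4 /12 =1 /3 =0.33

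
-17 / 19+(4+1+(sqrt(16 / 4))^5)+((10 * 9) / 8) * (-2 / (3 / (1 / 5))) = 1315 / 38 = 34.61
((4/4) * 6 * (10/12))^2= 25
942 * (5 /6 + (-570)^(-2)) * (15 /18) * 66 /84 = 467586977 /909720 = 513.99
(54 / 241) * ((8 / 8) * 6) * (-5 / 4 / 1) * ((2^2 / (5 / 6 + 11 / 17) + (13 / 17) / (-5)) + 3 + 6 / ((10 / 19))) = -17620821 / 618647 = -28.48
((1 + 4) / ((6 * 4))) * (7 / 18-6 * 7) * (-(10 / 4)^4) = 2340625 / 6912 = 338.63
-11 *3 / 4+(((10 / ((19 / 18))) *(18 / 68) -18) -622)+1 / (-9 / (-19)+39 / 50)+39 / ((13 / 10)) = -946259549 / 1538772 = -614.94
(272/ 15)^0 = 1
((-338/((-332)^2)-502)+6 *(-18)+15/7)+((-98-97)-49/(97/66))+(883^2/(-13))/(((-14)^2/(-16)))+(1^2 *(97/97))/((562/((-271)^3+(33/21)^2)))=-30002356757372261/956893618408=-31353.91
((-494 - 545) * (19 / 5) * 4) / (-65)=78964 / 325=242.97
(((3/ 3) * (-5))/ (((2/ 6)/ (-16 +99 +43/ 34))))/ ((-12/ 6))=42975/ 68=631.99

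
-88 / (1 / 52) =-4576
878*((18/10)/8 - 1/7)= 72.12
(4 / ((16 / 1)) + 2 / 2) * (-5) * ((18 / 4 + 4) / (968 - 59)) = -425 / 7272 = -0.06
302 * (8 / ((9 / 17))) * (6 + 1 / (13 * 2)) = 3224152 / 117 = 27556.85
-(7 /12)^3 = -343 /1728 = -0.20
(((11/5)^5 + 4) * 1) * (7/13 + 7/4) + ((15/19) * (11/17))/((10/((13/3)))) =6682398537/52487500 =127.31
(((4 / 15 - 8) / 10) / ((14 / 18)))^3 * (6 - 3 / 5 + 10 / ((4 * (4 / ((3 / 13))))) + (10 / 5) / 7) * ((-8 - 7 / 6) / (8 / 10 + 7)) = 17079445977 / 2536056250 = 6.73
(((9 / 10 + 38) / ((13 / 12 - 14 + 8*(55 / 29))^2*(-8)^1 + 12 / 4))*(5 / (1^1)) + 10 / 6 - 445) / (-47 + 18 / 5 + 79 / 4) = 15360233060 / 809980809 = 18.96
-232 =-232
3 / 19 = 0.16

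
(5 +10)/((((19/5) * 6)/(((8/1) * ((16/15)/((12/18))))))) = 160/19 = 8.42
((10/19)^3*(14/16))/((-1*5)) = -175/6859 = -0.03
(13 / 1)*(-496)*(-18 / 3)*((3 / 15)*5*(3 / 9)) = 12896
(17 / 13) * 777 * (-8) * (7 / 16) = -92463 / 26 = -3556.27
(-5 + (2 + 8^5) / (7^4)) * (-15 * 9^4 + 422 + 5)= -2034720820 / 2401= -847447.24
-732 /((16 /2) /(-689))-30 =126027 /2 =63013.50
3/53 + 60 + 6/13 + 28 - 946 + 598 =-178783/689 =-259.48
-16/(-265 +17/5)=20/327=0.06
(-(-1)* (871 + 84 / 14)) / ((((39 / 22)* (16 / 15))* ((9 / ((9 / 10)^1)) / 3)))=139.14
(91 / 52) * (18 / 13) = 2.42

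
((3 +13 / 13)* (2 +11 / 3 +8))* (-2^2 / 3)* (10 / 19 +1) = -19024 / 171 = -111.25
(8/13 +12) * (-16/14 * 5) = -6560/91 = -72.09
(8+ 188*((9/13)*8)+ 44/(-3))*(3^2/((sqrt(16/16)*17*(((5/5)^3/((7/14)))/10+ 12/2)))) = 605220/6851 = 88.34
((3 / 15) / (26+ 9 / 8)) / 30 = 4 / 16275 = 0.00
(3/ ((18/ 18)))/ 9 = 1/ 3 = 0.33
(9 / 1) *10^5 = 900000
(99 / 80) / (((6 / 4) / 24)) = 99 / 5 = 19.80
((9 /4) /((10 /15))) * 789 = 21303 /8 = 2662.88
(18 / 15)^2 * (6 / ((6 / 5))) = 36 / 5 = 7.20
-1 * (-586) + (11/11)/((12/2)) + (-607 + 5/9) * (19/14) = -29845/126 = -236.87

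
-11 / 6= -1.83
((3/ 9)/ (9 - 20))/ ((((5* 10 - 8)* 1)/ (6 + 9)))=-5/ 462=-0.01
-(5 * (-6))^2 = -900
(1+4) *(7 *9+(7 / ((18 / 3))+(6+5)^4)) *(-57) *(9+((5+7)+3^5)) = -1106416740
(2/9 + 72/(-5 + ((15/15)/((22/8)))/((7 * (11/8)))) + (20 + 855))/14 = 3617575/58842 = 61.48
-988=-988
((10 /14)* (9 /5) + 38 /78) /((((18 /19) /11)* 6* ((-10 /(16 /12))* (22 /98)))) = -32186 /15795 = -2.04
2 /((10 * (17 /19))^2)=361 /14450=0.02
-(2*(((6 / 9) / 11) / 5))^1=-4 / 165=-0.02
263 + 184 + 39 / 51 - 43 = 6881 / 17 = 404.76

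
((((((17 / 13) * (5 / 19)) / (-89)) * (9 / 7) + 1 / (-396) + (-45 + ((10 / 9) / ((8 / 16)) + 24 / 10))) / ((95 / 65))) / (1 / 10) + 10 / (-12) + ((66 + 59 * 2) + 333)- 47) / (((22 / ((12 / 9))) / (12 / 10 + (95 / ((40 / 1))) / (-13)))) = 11.89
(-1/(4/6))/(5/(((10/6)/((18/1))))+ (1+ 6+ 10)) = -3/142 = -0.02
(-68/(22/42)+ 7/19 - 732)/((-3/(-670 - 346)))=-291744.32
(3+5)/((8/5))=5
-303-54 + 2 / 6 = -1070 / 3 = -356.67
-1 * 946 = -946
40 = 40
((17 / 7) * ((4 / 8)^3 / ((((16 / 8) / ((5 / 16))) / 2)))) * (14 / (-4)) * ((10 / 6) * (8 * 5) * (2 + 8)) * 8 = -10625 / 6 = -1770.83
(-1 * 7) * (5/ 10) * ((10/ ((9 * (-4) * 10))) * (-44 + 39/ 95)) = -28987/ 6840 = -4.24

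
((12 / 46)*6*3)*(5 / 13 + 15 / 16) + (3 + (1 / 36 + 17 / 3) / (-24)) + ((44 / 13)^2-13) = 24941077 / 3358368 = 7.43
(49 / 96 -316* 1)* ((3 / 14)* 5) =-151435 / 448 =-338.02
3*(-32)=-96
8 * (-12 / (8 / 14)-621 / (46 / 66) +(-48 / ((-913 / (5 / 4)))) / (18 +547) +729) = -1464.00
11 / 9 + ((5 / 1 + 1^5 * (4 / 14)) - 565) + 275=-17860 / 63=-283.49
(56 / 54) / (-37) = -28 / 999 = -0.03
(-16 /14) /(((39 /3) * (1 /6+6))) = -0.01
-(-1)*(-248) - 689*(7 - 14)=4575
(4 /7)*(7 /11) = 4 /11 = 0.36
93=93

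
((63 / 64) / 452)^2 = 3969 / 836829184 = 0.00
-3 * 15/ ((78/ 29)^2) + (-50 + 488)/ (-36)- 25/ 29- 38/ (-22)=-11335463/ 646932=-17.52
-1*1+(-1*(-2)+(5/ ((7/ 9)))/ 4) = 73/ 28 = 2.61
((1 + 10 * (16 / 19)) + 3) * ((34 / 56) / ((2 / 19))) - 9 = 877 / 14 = 62.64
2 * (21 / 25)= 42 / 25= 1.68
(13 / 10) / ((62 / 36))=117 / 155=0.75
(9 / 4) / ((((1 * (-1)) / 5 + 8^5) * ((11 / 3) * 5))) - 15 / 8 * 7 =-13.12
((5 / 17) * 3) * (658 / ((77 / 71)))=535.35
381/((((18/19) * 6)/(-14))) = -16891/18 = -938.39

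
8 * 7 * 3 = 168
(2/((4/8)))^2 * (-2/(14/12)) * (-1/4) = 48/7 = 6.86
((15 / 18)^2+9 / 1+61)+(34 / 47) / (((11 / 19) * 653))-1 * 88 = -17.30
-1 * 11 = -11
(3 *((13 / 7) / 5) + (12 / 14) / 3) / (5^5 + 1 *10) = 7 / 15675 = 0.00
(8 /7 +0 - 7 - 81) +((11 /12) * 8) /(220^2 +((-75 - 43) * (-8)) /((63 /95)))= -954217903 /10986080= -86.86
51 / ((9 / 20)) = 113.33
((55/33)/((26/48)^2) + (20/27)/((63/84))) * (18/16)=11410/1521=7.50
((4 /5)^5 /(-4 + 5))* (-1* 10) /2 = -1024 /625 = -1.64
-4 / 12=-1 / 3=-0.33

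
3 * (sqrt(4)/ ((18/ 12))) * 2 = 8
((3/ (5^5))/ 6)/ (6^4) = 1/ 8100000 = 0.00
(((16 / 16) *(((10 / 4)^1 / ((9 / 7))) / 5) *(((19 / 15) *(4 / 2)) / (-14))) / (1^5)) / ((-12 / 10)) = 19 / 324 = 0.06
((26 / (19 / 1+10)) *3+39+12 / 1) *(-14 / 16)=-10899 / 232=-46.98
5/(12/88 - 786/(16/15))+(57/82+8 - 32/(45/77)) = -3673611593/79744590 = -46.07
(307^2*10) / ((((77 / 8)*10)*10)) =376996 / 385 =979.21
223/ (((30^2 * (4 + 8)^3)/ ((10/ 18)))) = 223/ 2799360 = 0.00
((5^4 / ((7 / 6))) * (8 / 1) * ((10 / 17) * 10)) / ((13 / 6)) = 18000000 / 1547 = 11635.42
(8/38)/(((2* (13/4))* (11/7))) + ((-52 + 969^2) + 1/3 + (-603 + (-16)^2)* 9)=7627594571/8151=935786.35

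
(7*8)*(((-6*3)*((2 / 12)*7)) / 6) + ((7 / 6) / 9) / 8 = -84665 / 432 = -195.98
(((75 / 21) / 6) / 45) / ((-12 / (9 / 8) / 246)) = -205 / 672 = -0.31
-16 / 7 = -2.29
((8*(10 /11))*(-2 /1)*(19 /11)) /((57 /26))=-4160 /363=-11.46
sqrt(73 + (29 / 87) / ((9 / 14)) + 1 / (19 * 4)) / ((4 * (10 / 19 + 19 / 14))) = 77 * sqrt(71079) / 18036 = 1.14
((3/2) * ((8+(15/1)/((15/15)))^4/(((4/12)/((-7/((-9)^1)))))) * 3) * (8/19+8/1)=470132880/19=24743835.79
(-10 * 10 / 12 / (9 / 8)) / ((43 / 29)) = -5800 / 1161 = -5.00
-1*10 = -10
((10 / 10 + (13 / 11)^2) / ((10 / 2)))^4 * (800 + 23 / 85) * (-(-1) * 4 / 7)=3079128029632 / 127543534195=24.14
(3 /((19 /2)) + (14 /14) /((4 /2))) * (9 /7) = 279 /266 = 1.05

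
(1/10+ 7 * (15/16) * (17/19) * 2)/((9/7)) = 63007/6840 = 9.21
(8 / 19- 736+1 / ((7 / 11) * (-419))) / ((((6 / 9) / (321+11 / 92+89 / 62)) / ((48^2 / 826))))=-16290495030539088 / 16409873963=-992725.18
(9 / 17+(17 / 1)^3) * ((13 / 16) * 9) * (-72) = -43978545 / 17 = -2586973.24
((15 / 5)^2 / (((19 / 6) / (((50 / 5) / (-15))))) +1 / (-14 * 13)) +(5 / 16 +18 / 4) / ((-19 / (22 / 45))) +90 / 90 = -637417 / 622440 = -1.02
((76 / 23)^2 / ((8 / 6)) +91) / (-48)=-52471 / 25392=-2.07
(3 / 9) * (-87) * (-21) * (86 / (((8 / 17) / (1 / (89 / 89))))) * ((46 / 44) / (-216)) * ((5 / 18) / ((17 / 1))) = -1003835 / 114048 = -8.80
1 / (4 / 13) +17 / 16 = 69 / 16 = 4.31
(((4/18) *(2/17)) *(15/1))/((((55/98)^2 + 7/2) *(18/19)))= 1824760/16817301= 0.11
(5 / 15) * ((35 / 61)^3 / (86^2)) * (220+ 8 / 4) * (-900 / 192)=-118978125 / 13430011808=-0.01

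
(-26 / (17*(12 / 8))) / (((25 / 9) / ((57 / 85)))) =-8892 / 36125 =-0.25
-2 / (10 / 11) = -11 / 5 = -2.20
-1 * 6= -6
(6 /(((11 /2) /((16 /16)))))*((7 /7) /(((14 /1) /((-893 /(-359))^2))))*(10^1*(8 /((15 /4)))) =102073472 /9923837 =10.29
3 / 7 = 0.43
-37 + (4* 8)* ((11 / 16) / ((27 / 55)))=211 / 27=7.81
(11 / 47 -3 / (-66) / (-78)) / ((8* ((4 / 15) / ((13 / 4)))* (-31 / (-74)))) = 3483365 / 4102912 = 0.85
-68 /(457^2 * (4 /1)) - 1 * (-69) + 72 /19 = 288837844 /3968131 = 72.79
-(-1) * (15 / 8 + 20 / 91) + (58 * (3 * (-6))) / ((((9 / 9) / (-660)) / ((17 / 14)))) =609112885 / 728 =836693.52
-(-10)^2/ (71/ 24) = -2400/ 71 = -33.80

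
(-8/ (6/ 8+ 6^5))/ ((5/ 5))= -32/ 31107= -0.00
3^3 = 27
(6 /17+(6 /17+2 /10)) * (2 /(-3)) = -154 /255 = -0.60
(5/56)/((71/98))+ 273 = 77567/284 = 273.12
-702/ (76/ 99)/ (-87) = 11583/ 1102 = 10.51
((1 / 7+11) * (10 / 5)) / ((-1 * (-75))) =52 / 175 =0.30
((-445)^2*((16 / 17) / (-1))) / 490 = -316840 / 833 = -380.36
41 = 41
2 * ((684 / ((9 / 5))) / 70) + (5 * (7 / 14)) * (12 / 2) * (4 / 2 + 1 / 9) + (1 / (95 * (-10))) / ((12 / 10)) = 113111 / 2660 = 42.52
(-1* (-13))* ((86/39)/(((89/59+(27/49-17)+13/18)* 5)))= -1491756/3699455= -0.40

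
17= 17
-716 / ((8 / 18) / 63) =-101493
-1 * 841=-841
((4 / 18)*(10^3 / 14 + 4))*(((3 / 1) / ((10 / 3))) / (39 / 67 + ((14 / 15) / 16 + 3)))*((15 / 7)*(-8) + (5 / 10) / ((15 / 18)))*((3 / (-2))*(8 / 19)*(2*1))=11798037504 / 136247195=86.59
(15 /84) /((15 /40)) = 10 /21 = 0.48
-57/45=-19/15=-1.27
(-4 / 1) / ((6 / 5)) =-10 / 3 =-3.33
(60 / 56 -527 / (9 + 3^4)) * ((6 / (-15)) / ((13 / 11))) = 33154 / 20475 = 1.62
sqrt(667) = 25.83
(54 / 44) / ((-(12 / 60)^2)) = -675 / 22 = -30.68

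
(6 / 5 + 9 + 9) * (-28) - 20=-2788 / 5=-557.60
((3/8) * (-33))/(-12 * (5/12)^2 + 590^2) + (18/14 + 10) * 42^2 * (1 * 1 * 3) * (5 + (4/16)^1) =2619514796553/8354350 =313551.00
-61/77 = -0.79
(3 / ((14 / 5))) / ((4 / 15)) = 225 / 56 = 4.02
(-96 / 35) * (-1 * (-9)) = -864 / 35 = -24.69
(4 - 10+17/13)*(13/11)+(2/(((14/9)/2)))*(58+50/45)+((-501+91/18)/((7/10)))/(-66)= 653593/4158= 157.19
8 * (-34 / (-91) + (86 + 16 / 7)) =64544 / 91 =709.27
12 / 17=0.71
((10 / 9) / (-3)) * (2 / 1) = -20 / 27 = -0.74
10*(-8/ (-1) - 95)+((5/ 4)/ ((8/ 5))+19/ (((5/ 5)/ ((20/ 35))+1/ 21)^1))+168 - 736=-6893569/ 4832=-1426.65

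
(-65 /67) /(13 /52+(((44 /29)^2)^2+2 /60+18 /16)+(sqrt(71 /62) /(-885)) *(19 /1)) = -112972768866325892989400 /781087347625850211698231 - 5832072780864522400 *sqrt(4402) /781087347625850211698231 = -0.15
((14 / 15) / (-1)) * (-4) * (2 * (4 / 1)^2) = 1792 / 15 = 119.47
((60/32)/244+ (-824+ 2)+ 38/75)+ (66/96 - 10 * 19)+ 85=-135536849/146400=-925.80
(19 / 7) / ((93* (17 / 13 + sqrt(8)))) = -4199 / 692013 + 6422* sqrt(2) / 692013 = 0.01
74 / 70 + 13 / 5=128 / 35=3.66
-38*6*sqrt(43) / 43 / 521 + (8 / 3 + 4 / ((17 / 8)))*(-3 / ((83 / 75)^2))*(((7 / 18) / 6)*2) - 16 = -6128924 / 351339 - 228*sqrt(43) / 22403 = -17.51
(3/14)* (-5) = -15/14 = -1.07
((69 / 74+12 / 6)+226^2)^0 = 1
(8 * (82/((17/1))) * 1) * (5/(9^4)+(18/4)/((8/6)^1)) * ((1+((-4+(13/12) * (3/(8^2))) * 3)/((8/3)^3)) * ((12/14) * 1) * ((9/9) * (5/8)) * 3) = 78.55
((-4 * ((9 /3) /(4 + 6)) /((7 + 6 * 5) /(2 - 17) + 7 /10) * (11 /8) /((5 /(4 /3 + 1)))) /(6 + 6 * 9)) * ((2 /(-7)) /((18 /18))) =-11 /5300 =-0.00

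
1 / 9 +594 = 5347 / 9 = 594.11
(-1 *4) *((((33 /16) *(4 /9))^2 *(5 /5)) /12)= -121 /432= -0.28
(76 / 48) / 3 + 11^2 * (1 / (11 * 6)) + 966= 34861 / 36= 968.36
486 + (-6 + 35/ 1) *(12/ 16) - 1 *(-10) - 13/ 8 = 516.12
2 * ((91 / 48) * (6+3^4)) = 2639 / 8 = 329.88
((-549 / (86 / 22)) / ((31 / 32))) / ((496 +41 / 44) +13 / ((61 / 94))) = -0.28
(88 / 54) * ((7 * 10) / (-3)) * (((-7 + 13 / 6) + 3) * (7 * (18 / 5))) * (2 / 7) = 13552 / 27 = 501.93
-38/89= -0.43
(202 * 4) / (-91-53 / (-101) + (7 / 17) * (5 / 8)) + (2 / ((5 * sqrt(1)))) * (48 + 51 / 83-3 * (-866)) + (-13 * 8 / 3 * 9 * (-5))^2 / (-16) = -77682409617266 / 514281695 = -151050.31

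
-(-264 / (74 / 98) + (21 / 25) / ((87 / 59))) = 9363319 / 26825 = 349.05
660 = 660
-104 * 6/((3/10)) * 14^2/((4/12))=-1223040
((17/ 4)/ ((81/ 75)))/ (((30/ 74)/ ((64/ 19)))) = 32.70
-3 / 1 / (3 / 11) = -11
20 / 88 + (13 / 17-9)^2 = 432645 / 6358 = 68.05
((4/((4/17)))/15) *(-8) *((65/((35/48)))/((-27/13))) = 389.15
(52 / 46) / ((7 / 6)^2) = 936 / 1127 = 0.83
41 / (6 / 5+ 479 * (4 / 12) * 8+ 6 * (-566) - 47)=-615 / 32467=-0.02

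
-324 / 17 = -19.06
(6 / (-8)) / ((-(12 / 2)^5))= 1 / 10368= 0.00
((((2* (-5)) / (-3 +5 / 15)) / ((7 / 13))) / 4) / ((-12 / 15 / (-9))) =8775 / 448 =19.59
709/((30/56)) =19852/15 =1323.47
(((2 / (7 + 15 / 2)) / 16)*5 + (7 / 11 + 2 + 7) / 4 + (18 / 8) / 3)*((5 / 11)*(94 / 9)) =53345 / 3509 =15.20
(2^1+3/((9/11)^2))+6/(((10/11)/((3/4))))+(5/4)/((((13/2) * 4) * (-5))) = 160363/14040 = 11.42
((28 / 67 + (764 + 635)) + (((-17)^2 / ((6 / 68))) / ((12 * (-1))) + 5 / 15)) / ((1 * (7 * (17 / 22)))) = 879307 / 4221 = 208.32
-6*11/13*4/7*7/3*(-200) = 17600/13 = 1353.85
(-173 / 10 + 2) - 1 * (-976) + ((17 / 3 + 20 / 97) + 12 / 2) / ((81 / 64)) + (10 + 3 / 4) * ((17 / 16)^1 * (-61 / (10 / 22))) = -4244549567 / 7542720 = -562.73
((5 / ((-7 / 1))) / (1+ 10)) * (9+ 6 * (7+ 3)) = -345 / 77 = -4.48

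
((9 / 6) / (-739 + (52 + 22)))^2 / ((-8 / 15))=-27 / 2830240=-0.00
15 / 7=2.14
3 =3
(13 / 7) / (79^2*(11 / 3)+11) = 39 / 480788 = 0.00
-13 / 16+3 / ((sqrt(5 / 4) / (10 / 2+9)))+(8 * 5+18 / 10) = 84 * sqrt(5) / 5+3279 / 80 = 78.55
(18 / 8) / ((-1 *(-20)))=9 / 80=0.11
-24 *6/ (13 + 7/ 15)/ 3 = -360/ 101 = -3.56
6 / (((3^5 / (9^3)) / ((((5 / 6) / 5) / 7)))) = 3 / 7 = 0.43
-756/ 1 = -756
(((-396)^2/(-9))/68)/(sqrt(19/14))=-4356 * sqrt(266)/323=-219.95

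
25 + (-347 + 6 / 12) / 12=-31 / 8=-3.88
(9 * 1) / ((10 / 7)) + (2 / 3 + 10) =16.97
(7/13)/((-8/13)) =-7/8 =-0.88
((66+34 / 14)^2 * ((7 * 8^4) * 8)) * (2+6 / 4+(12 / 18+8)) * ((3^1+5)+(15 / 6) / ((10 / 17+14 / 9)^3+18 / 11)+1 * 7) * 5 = 1575155836793901568000 / 1584210103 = 994284680934.08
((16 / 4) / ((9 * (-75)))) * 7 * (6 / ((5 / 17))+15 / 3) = -1.05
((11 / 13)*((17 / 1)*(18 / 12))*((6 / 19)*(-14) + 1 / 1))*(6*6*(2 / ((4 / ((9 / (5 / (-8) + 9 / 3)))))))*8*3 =-43623360 / 361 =-120840.33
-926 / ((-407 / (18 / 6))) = 2778 / 407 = 6.83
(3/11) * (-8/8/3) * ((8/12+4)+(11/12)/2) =-41/88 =-0.47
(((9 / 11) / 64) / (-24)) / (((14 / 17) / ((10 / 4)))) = -255 / 157696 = -0.00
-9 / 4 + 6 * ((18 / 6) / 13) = -45 / 52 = -0.87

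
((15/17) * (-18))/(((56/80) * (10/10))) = -2700/119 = -22.69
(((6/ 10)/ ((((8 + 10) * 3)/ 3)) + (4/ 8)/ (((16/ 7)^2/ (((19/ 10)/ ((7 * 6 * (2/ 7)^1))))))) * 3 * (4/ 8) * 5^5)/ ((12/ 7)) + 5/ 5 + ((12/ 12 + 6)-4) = 4475447/ 32768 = 136.58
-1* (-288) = 288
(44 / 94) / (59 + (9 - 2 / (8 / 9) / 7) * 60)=77 / 95363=0.00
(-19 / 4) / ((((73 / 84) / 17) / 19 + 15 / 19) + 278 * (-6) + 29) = 128877 / 44447855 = 0.00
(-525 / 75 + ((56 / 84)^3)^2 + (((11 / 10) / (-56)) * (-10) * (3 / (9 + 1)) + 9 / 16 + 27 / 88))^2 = 180523650656281 / 5041461902400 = 35.81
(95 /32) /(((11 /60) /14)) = 9975 /44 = 226.70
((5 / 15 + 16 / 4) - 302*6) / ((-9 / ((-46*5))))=-1247290 / 27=-46195.93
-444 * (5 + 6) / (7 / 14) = -9768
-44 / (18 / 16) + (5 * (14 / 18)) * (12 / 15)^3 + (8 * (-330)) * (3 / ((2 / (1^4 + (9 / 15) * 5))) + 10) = -42277.12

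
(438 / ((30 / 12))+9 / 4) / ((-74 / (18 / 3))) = -10647 / 740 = -14.39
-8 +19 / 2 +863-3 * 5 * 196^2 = -575375.50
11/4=2.75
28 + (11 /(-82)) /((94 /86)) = 27.88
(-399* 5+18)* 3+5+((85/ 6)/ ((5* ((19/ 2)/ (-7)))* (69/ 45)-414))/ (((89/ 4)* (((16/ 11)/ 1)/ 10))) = -752093673/ 126914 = -5926.01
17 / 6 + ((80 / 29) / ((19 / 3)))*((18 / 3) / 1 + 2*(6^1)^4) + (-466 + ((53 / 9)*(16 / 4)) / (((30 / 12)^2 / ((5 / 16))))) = 33206771 / 49590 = 669.63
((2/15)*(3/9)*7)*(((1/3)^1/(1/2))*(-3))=-28/45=-0.62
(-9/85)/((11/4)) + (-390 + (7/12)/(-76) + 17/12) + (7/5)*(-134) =-491362429/852720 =-576.23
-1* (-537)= 537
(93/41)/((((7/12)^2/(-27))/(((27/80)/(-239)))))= 610173/2400755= 0.25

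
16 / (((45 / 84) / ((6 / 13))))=896 / 65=13.78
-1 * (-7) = 7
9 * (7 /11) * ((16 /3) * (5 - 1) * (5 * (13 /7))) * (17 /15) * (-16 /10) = -113152 /55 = -2057.31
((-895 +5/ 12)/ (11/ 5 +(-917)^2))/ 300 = -2147/ 605441664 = -0.00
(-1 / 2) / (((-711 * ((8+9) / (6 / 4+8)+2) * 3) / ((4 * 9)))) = 19 / 8532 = 0.00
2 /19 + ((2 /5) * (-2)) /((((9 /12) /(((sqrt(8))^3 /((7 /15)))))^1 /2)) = 2 /19-512 * sqrt(2) /7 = -103.33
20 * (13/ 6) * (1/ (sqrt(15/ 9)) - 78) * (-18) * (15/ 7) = 912600/ 7 - 2340 * sqrt(15)/ 7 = 129076.75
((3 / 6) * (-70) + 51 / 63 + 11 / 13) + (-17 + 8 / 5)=-66536 / 1365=-48.74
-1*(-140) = 140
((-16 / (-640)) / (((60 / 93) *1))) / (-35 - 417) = -31 / 361600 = -0.00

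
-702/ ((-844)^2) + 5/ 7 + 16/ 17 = 70123327/ 42383992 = 1.65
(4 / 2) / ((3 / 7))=14 / 3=4.67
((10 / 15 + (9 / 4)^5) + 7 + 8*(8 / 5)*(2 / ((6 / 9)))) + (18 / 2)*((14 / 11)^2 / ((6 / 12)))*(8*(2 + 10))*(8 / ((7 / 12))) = 71537902639 / 1858560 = 38491.04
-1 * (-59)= 59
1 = 1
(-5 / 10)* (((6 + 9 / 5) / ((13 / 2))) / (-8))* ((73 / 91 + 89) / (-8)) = -6129 / 7280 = -0.84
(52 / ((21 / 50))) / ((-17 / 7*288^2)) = -0.00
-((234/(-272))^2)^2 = -187388721/342102016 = -0.55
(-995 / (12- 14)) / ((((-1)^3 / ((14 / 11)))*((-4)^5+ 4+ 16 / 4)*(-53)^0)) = 6965 / 11176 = 0.62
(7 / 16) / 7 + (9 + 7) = 257 / 16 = 16.06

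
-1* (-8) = 8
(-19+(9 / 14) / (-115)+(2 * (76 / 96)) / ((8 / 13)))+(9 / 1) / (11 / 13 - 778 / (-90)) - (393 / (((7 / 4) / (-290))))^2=-796158670244090743 / 187713120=-4241358676.71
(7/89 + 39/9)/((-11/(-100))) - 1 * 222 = -534214/2937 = -181.89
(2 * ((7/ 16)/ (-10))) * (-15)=21/ 16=1.31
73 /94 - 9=-773 /94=-8.22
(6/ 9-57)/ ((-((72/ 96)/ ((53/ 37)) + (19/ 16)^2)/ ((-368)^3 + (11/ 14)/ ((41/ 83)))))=-32796528664631680/ 22590057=-1451812568.01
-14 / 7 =-2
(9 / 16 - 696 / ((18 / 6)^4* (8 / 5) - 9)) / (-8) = 16751 / 25728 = 0.65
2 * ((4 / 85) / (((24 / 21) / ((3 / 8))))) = 21 / 680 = 0.03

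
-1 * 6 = -6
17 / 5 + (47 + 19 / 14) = 3623 / 70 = 51.76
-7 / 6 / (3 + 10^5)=-7 / 600018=-0.00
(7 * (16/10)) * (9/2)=252/5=50.40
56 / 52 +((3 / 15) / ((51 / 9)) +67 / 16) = 93699 / 17680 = 5.30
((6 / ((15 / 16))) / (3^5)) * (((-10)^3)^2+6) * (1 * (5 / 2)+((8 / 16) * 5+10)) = 32000192 / 81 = 395064.10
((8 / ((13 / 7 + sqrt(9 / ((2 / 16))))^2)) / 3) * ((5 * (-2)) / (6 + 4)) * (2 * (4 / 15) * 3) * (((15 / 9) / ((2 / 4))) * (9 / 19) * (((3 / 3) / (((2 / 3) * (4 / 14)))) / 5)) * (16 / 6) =-324626176 / 1071873695 + 95886336 * sqrt(2) / 1071873695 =-0.18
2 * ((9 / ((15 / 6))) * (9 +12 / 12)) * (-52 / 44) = -936 / 11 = -85.09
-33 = -33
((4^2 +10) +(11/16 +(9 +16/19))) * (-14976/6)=-1732380/19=-91177.89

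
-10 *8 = -80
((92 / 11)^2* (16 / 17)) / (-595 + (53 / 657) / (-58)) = -5160466944 / 46638614011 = -0.11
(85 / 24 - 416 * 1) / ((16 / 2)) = -9899 / 192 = -51.56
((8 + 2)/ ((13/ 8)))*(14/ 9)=9.57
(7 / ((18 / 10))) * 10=350 / 9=38.89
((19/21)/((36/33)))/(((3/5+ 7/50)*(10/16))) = 4180/2331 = 1.79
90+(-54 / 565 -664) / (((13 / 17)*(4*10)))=10031681 / 146900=68.29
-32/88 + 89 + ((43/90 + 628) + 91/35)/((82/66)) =8071687/13530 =596.58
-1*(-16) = 16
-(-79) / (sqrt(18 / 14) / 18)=474*sqrt(7)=1254.09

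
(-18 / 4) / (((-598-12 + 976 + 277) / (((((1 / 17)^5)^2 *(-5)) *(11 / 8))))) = 495 / 20740545247819312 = 0.00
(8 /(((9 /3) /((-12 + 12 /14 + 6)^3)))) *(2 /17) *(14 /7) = -497664 /5831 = -85.35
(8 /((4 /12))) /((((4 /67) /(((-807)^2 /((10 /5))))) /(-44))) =-5759646156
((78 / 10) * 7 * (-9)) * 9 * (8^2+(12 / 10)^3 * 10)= -44933616 / 125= -359468.93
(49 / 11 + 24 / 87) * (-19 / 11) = -28671 / 3509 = -8.17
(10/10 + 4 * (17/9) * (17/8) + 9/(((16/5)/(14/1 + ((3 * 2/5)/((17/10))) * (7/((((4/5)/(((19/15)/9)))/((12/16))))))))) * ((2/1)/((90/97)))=55340731/440640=125.59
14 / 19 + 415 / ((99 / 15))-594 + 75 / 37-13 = -541.36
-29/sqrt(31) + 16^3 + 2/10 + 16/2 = 20521/5-29 * sqrt(31)/31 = 4098.99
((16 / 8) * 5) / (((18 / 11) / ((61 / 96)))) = 3355 / 864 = 3.88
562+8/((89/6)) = 50066/89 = 562.54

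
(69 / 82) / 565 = 69 / 46330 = 0.00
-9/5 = -1.80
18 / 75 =6 / 25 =0.24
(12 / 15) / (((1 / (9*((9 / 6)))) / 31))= 1674 / 5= 334.80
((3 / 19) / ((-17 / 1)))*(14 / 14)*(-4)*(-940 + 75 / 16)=-34.75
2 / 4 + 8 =17 / 2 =8.50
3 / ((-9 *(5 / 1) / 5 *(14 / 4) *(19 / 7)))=-2 / 57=-0.04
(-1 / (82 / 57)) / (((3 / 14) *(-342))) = 0.01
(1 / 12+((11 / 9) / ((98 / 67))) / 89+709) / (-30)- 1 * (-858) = 3929752319 / 4709880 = 834.36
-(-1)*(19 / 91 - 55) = -4986 / 91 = -54.79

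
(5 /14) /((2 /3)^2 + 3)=45 /434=0.10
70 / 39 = 1.79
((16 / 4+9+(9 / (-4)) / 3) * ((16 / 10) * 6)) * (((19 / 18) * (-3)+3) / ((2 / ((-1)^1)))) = 49 / 5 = 9.80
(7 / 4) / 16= 0.11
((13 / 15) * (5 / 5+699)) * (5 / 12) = 2275 / 9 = 252.78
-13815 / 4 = -3453.75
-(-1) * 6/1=6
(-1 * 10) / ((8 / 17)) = -85 / 4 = -21.25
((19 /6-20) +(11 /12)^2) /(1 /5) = -11515 /144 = -79.97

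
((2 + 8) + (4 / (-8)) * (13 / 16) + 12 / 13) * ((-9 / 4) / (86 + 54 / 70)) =-1378125 / 5053568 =-0.27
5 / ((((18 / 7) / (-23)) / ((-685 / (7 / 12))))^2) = 4964400500 / 9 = 551600055.56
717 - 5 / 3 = 2146 / 3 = 715.33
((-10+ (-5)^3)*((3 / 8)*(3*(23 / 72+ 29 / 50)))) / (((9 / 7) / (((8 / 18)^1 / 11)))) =-11333 / 2640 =-4.29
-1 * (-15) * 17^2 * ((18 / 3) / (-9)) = -2890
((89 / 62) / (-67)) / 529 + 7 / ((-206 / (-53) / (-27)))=-5503008814 / 113169499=-48.63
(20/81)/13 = 20/1053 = 0.02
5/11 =0.45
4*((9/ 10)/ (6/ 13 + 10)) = 117/ 340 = 0.34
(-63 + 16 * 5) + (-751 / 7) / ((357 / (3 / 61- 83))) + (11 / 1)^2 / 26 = 184624717 / 3963414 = 46.58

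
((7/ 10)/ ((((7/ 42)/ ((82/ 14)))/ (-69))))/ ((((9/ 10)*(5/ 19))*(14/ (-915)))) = 3278811/ 7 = 468401.57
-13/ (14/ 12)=-78/ 7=-11.14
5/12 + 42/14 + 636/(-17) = -6935/204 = -34.00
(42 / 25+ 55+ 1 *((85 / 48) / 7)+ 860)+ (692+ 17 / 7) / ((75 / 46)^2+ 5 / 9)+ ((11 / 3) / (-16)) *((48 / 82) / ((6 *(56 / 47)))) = 3184296319263 / 2810533600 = 1132.99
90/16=5.62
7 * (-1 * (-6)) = 42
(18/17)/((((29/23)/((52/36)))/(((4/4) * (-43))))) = -52.16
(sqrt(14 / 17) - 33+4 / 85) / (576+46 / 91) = -254891 / 4459270+91 *sqrt(238) / 891854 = -0.06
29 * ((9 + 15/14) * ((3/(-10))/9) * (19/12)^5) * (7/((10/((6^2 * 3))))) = -3374922937/460800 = -7324.05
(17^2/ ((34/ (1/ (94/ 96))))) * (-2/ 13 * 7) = -5712/ 611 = -9.35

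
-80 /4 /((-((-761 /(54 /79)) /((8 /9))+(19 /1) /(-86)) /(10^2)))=-4128000 /2585573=-1.60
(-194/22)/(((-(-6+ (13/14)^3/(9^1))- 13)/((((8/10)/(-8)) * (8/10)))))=-4791024/48143975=-0.10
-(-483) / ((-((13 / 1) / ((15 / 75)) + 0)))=-483 / 65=-7.43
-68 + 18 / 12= -133 / 2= -66.50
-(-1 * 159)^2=-25281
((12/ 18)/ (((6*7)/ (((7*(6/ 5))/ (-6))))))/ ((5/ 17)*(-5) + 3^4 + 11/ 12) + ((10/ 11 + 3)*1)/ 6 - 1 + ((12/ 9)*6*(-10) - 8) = -159488067/ 1805210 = -88.35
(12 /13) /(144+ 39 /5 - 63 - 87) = 0.51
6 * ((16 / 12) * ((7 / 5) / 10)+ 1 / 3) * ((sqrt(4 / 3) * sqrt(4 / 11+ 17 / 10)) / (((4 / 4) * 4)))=13 * sqrt(74910) / 2750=1.29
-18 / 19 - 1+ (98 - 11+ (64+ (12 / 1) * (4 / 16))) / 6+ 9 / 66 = 29915 / 1254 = 23.86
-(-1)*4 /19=0.21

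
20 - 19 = 1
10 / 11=0.91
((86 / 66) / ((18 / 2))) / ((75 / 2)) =86 / 22275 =0.00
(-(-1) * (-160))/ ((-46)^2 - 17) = -160/ 2099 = -0.08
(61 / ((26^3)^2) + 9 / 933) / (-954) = -926766299 / 91653457244544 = -0.00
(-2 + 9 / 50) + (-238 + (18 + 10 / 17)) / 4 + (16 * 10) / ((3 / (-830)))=-56512258 / 1275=-44323.34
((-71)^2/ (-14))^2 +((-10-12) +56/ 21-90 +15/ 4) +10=19044710/ 147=129555.85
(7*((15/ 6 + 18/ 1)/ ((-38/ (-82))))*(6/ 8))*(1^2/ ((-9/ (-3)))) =11767/ 152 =77.41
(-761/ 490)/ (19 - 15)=-761/ 1960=-0.39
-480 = -480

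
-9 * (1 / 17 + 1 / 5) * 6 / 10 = -594 / 425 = -1.40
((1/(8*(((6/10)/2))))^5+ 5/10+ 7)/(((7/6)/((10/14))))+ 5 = 9.60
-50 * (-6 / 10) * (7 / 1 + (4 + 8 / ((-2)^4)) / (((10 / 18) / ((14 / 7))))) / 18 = 116 / 3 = 38.67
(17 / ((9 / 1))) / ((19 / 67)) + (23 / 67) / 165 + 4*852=2151698606 / 630135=3414.66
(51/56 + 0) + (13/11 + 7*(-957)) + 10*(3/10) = -4123447/616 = -6693.91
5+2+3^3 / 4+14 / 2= 20.75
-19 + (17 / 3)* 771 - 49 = 4301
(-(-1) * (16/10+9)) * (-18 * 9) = -8586/5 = -1717.20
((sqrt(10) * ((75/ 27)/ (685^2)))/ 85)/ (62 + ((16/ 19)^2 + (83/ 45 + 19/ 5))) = 361 * sqrt(10)/ 354299935492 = 0.00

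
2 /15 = 0.13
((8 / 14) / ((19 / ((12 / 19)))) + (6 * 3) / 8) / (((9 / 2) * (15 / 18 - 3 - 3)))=-7645 / 78337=-0.10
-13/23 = -0.57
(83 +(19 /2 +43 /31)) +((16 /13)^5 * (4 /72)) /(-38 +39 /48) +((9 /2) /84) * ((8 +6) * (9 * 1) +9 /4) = 28388970104387 /281766831840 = 100.75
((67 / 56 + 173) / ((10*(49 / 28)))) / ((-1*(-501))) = 1951 / 98196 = 0.02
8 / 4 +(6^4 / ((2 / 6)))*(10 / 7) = 38894 / 7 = 5556.29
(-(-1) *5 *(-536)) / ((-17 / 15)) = 40200 / 17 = 2364.71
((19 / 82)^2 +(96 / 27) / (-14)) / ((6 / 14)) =-84841 / 181548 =-0.47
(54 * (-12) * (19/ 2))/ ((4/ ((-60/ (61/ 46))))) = 4247640/ 61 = 69633.44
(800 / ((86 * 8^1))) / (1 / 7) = 350 / 43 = 8.14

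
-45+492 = 447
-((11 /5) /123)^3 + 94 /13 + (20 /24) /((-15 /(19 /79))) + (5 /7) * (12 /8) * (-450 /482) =2505527200716406 /403005407497875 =6.22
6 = 6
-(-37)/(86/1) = 0.43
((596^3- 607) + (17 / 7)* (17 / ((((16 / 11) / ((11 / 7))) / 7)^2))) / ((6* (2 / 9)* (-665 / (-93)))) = 105848470358343 / 4766720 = 22205724.35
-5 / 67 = -0.07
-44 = -44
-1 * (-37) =37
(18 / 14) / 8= 9 / 56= 0.16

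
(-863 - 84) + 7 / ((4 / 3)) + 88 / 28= -26281 / 28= -938.61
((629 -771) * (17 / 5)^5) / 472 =-100809847 / 737500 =-136.69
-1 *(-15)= 15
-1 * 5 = -5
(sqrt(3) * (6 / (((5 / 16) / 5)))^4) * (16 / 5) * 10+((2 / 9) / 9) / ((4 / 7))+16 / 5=2627 / 810+2717908992 * sqrt(3)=4707556467.74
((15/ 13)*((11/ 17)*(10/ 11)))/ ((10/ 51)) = 45/ 13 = 3.46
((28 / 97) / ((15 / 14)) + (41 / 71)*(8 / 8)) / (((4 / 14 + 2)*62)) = 0.01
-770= -770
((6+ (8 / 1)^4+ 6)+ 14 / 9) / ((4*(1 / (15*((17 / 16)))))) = 1571905 / 96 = 16374.01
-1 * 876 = -876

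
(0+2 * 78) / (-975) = -4 / 25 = -0.16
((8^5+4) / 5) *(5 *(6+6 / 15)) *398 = 417384192 / 5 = 83476838.40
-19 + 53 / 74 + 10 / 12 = -1937 / 111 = -17.45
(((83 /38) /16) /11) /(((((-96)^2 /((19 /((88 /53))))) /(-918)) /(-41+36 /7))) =56311599 /111017984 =0.51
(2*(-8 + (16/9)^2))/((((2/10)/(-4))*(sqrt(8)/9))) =3920*sqrt(2)/9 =615.97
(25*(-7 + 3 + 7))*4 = 300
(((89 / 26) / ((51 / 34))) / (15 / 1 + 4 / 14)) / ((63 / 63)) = 623 / 4173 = 0.15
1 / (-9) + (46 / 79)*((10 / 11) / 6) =-179 / 7821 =-0.02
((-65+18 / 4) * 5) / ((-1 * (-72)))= -605 / 144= -4.20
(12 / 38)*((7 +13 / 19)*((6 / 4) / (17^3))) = 1314 / 1773593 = 0.00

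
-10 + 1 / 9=-89 / 9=-9.89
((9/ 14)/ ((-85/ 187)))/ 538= -99/ 37660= -0.00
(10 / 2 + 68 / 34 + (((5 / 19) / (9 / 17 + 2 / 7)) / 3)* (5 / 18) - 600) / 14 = -59013571 / 1393308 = -42.36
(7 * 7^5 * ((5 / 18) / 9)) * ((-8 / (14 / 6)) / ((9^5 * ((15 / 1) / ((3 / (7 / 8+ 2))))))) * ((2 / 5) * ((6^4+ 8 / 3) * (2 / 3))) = -8381449216 / 1650124305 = -5.08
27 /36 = 3 /4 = 0.75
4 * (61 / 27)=244 / 27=9.04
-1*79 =-79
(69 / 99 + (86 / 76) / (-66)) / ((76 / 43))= 6665 / 17328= 0.38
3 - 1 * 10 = -7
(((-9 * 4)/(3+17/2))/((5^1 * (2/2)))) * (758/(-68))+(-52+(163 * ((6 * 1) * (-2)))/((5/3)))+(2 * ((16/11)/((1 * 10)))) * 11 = -2376148/1955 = -1215.42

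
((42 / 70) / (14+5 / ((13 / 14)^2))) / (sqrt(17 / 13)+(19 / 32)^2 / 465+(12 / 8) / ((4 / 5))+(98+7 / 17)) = 4331136564594537984 / 14331125281986537471461-3322091738234880*sqrt(221) / 14331125281986537471461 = 0.00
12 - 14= -2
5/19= 0.26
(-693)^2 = 480249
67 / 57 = 1.18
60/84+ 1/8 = 47/56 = 0.84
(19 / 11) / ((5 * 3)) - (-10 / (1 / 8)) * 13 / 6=28619 / 165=173.45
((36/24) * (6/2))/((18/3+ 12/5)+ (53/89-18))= -4005/8014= -0.50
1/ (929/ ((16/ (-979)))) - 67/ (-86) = 60934521/ 78216226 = 0.78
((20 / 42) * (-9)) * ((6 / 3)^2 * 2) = -240 / 7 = -34.29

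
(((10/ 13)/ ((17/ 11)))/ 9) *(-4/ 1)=-440/ 1989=-0.22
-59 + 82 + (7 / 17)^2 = 6696 / 289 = 23.17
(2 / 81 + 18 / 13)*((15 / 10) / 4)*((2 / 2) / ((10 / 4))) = 371 / 1755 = 0.21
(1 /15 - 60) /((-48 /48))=899 /15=59.93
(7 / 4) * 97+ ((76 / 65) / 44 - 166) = 3.78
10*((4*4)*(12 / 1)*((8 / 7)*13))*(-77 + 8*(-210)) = -50119680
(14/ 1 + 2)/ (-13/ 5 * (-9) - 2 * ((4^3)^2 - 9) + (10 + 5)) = -40/ 20339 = -0.00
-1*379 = -379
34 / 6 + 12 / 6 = 23 / 3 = 7.67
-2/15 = -0.13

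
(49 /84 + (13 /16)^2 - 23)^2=279190681 /589824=473.35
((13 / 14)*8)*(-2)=-104 / 7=-14.86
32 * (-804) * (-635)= 16337280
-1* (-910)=910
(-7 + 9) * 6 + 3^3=39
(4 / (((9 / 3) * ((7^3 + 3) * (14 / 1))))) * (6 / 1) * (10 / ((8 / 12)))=30 / 1211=0.02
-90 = -90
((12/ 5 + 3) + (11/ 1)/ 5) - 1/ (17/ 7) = 611/ 85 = 7.19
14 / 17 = 0.82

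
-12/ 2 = -6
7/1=7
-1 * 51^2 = -2601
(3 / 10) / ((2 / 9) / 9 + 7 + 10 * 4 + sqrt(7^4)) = 243 / 77780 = 0.00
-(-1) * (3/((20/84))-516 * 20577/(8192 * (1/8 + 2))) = -12997989/21760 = -597.33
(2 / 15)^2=4 / 225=0.02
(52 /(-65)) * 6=-4.80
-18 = -18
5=5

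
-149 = -149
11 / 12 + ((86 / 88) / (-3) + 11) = 255 / 22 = 11.59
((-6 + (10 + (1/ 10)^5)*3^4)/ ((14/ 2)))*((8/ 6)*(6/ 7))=80400081/ 612500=131.27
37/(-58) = -37/58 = -0.64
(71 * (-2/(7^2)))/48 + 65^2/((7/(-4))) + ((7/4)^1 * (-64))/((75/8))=-23777669/9800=-2426.29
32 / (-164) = -8 / 41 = -0.20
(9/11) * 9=81/11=7.36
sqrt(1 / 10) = sqrt(10) / 10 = 0.32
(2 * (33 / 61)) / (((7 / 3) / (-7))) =-198 / 61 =-3.25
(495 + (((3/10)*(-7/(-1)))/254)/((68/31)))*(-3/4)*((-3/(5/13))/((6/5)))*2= 3334384989/690880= 4826.29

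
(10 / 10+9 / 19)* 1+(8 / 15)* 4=1028 / 285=3.61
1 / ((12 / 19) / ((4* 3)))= 19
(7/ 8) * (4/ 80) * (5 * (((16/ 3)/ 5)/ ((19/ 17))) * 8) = 476/ 285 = 1.67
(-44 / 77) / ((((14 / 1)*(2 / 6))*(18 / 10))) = -10 / 147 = -0.07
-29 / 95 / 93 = -29 / 8835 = -0.00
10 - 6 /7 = 64 /7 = 9.14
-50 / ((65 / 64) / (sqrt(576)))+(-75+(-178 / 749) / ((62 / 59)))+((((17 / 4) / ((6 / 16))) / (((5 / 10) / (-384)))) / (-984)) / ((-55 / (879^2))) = -85436326434332 / 680664985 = -125518.91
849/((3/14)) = 3962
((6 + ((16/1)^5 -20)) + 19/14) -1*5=14679817/14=1048558.36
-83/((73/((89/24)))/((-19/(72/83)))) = 11649299/126144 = 92.35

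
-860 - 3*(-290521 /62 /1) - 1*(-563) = 853149 /62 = 13760.47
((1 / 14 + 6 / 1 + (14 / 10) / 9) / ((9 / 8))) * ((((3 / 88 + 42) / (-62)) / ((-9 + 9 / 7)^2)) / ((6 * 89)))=-3762157 / 31859166240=-0.00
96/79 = 1.22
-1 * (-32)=32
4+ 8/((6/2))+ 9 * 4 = 128/3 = 42.67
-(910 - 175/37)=-33495/37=-905.27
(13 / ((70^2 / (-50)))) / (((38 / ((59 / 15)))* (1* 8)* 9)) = -767 / 4021920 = -0.00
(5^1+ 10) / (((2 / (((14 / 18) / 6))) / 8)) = 70 / 9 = 7.78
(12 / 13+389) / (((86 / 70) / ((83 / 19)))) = 14725445 / 10621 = 1386.45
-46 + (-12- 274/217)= -12860/217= -59.26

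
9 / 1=9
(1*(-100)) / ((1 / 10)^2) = -10000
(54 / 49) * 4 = 216 / 49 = 4.41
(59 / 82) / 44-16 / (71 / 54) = -3113123 / 256168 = -12.15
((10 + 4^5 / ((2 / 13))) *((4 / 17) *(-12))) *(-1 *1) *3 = 959904 / 17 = 56464.94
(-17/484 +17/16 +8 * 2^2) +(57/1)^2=6354005/1936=3282.03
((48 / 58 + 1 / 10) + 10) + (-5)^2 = 10419 / 290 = 35.93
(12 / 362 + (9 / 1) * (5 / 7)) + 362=466841 / 1267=368.46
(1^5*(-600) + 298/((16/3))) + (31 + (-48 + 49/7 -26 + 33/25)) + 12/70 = -810087/1400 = -578.63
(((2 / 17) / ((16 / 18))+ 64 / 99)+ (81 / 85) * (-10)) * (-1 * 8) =117818 / 1683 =70.00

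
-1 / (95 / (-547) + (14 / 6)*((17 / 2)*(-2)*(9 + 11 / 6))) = 9846 / 4232755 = 0.00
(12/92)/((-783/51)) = -17/2001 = -0.01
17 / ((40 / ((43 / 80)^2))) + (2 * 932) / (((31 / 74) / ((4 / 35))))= 28256113761 / 55552000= 508.64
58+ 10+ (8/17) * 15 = 1276/17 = 75.06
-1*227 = -227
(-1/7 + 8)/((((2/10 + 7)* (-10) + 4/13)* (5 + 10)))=-143/19572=-0.01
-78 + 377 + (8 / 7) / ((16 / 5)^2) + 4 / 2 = 67449 / 224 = 301.11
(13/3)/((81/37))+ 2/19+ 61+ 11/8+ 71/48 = 4871035/73872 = 65.94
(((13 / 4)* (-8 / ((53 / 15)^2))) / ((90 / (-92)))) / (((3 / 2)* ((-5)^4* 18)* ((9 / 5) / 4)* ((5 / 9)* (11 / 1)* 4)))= 0.00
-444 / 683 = -0.65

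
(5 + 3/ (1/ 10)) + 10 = 45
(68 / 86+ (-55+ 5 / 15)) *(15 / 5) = -6950 / 43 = -161.63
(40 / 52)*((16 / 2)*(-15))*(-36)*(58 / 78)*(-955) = -398808000 / 169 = -2359810.65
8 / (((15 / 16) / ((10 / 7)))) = 256 / 21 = 12.19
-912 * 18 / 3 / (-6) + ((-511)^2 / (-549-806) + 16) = 735.29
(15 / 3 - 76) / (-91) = 71 / 91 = 0.78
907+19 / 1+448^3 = 89916318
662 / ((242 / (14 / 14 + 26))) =8937 / 121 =73.86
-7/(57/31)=-217/57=-3.81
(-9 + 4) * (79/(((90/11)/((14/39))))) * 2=-12166/351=-34.66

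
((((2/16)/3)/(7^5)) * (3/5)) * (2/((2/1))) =1/672280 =0.00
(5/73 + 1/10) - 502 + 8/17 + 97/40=-24767179/49640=-498.94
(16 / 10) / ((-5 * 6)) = -4 / 75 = -0.05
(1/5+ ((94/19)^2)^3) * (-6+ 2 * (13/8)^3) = 37862.82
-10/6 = -5/3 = -1.67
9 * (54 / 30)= 81 / 5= 16.20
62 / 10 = 31 / 5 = 6.20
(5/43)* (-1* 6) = -30/43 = -0.70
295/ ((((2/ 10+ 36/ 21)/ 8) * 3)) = 82600/ 201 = 410.95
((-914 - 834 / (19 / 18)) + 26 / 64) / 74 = -1035849 / 44992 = -23.02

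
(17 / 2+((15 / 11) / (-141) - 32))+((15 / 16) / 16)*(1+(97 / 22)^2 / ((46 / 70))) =-2908875489 / 133940224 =-21.72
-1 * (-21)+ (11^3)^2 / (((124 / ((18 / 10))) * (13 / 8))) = 31930413 / 2015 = 15846.36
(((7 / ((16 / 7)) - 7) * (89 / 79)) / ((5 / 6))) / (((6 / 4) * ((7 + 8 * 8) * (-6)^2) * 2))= -623 / 897440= -0.00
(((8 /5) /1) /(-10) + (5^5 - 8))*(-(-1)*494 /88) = 19246487 /1100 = 17496.81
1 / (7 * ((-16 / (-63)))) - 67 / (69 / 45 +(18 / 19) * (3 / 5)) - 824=-855.32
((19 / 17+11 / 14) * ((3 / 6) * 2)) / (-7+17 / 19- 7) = -2869 / 19754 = -0.15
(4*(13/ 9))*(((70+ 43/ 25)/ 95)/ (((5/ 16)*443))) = 1491776/ 47345625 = 0.03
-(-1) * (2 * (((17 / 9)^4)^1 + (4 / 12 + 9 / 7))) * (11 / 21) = 15.03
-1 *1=-1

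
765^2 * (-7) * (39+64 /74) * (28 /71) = -169188547500 /2627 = -64403710.51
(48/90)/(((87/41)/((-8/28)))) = -656/9135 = -0.07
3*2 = 6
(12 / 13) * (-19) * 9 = -2052 / 13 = -157.85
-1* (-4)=4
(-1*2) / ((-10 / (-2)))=-2 / 5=-0.40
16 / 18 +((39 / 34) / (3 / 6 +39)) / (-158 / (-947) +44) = 149903647 / 168516954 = 0.89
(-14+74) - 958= -898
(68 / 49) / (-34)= -2 / 49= -0.04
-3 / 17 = -0.18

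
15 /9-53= -154 /3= -51.33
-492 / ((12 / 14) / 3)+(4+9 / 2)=-3427 / 2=-1713.50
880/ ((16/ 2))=110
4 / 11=0.36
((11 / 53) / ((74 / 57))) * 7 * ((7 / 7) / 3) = 1463 / 3922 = 0.37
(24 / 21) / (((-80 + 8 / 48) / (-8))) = 384 / 3353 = 0.11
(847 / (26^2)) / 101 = 847 / 68276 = 0.01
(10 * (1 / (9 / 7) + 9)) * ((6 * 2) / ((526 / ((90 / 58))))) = 26400 / 7627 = 3.46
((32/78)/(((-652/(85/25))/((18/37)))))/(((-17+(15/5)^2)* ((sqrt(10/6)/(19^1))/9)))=8721* sqrt(15)/1960075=0.02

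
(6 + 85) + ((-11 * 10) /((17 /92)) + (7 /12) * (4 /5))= -128476 /255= -503.83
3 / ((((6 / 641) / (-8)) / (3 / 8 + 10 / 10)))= -7051 / 2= -3525.50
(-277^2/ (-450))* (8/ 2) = 153458/ 225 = 682.04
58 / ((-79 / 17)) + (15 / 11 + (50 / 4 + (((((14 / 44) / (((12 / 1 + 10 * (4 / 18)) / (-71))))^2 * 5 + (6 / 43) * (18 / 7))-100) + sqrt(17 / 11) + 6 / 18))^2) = 22258526179168506845060263 / 4050729043008103120896-531266690765 * sqrt(187) / 39383629824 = 5310.48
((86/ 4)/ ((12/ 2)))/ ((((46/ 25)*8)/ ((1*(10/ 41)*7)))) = 37625/ 90528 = 0.42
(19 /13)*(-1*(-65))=95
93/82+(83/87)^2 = 1268815/620658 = 2.04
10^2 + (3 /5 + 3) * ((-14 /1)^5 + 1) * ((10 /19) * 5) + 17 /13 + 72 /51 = -21394167621 /4199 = -5095062.54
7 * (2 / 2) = 7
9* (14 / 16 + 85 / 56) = 603 / 28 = 21.54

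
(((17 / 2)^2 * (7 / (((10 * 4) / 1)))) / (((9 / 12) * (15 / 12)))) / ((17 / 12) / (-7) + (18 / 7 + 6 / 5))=28322 / 7495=3.78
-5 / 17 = -0.29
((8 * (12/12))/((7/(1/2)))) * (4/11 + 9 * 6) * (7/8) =299/11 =27.18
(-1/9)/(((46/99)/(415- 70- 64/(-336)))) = -79739/966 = -82.55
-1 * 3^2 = -9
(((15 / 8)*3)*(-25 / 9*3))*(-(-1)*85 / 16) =-249.02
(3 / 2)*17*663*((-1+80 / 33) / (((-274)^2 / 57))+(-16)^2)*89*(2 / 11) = 636222936303513 / 9084196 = 70036240.55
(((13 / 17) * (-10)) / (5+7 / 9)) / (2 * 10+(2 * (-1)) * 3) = -0.09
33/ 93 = 11/ 31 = 0.35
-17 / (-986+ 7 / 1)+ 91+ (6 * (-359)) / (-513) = 15940048 / 167409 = 95.22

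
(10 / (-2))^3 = -125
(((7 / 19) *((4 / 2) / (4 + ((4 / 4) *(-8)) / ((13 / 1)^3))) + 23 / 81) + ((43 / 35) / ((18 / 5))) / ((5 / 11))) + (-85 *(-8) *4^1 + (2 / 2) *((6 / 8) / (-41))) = 2110598488975 / 775612908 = 2721.20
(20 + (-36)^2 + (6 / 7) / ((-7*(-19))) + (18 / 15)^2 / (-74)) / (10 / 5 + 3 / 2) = 2266590184 / 6028225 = 376.00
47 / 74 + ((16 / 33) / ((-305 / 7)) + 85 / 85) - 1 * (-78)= 59304757 / 744810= 79.62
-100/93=-1.08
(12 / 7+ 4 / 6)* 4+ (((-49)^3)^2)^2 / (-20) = -4023205858991894698421 / 420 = -9579061569028320710.53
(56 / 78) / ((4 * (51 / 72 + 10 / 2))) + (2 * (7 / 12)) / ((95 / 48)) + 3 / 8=1348033 / 1353560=1.00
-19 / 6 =-3.17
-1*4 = -4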